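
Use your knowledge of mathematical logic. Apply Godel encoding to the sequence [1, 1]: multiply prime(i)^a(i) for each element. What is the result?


Encode each element as an exponent of the corresponding prime:
  2^1 = 2
  3^1 = 3
Product = 2 * 3 = 6

6


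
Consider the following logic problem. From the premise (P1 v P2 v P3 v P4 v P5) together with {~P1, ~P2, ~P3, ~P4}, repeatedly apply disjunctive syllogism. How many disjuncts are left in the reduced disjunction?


Original disjuncts (5): P1, P2, P3, P4, P5
Negated (eliminate): ~P1, ~P2, ~P3, ~P4
Remaining disjuncts: P5
Count = 5 - 4 = 1

1


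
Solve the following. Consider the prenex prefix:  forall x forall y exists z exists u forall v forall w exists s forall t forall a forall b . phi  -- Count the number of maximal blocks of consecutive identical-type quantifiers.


Quantifier-type sequence: A A E E A A E A A A  (A=forall, E=exists)
Group into maximal same-type runs:
  Ax2 | Ex2 | Ax2 | Ex1 | Ax3
Number of blocks = 5

5


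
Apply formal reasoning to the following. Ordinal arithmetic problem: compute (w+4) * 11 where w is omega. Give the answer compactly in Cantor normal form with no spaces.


Compute (w+4) * 11.
Ordinal * is associative and left-distributive over +, but NOT commutative; for finite n>1, n*w = w but w*n stays w*n.
(w+4) * 11 = (w+4) repeated 11 times. Each intermediate +4 is absorbed by the following w; only the last survives: w*11+4.
Result = w*11+4

w*11+4


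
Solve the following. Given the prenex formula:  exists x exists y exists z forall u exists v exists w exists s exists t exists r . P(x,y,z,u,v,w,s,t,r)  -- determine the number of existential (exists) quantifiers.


Quantifier prefix: exists x exists y exists z forall u exists v exists w exists s exists t exists r
Mark each quantifier type:
  E E E U E E E E E
Universal count = 1, Existential count = 8
Asked for existential (exists) quantifiers: 8

8


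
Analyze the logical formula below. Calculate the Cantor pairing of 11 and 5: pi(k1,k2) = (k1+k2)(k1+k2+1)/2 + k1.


k1 + k2 = 16
(k1+k2)(k1+k2+1)/2 = 16 * 17 / 2 = 136
pi = 136 + 11 = 147

147


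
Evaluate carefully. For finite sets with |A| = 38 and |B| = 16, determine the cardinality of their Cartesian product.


The Cartesian product A x B contains all ordered pairs (a, b).
|A x B| = |A| * |B| = 38 * 16 = 608

608


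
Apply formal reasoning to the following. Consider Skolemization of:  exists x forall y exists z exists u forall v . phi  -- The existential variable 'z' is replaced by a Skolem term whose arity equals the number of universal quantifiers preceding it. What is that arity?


Quantifier prefix: exists x forall y exists z exists u forall v
'z' is existentially quantified at position 3.
Universal variables preceding it: y
Skolem function arity = 1

1


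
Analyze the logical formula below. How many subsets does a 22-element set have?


The power set of a set with n elements has 2^n elements.
|P(S)| = 2^22 = 4194304

4194304


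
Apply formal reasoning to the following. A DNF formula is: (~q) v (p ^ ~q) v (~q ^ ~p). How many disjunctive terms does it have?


A DNF formula is a disjunction of terms (conjunctions).
Terms are separated by v.
Counting the disjuncts: 3 terms.

3


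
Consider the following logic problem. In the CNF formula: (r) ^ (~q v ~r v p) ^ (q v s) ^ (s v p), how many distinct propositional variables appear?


Identify each variable that appears in the formula.
Variables found: p, q, r, s
Count = 4

4


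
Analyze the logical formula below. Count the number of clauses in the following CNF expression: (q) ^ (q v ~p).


A CNF formula is a conjunction of clauses.
Clauses are separated by ^.
Counting the conjuncts: 2 clauses.

2


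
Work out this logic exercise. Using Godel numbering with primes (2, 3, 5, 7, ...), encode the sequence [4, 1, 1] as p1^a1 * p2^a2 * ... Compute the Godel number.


Encode each element as an exponent of the corresponding prime:
  2^4 = 16
  3^1 = 3
  5^1 = 5
Product = 16 * 3 * 5 = 240

240


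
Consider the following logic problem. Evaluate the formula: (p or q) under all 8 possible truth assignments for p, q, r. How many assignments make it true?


Check all 8 assignments:
p=0, q=0, r=0: 0
p=0, q=0, r=1: 0
p=0, q=1, r=0: 1
p=0, q=1, r=1: 1
p=1, q=0, r=0: 1
p=1, q=0, r=1: 1
p=1, q=1, r=0: 1
p=1, q=1, r=1: 1
Count of True = 6

6


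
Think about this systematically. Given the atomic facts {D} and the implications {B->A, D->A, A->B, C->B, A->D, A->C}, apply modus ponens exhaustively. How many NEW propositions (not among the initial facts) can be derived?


Initial facts: {D}
Apply modus ponens to closure:
  D and D->A  =>  A
  A and A->B  =>  B
  A and A->C  =>  C
Final known: {A, B, C, D}
New propositions: {A, B, C}
Count = 3

3


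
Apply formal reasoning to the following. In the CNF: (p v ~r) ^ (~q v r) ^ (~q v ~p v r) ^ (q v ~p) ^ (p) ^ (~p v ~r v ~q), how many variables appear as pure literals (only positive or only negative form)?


Check each variable for pure literal status:
p: mixed (not pure)
q: mixed (not pure)
r: mixed (not pure)
Pure literal count = 0

0


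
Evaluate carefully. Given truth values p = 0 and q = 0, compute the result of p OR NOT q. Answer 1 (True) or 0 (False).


p = 0, q = 0
Operation: p OR NOT q
Evaluate: 0 OR NOT 0 = 1

1


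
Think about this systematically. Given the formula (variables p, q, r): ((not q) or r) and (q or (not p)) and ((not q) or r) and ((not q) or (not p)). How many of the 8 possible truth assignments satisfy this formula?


Evaluate all 8 assignments for p, q, r:
p=0, q=0, r=0: 1
p=0, q=0, r=1: 1
p=0, q=1, r=0: 0
p=0, q=1, r=1: 1
p=1, q=0, r=0: 0
p=1, q=0, r=1: 0
p=1, q=1, r=0: 0
p=1, q=1, r=1: 0
Satisfying count = 3

3


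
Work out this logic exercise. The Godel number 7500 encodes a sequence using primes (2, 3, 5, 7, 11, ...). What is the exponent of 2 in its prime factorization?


Factorize 7500 by dividing by 2 repeatedly.
Division steps: 2 divides 7500 exactly 2 time(s).
Exponent of 2 = 2

2


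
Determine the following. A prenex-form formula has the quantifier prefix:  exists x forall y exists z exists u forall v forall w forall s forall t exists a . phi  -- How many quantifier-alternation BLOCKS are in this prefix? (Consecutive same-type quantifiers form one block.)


Quantifier-type sequence: E A E E A A A A E  (A=forall, E=exists)
Group into maximal same-type runs:
  Ex1 | Ax1 | Ex2 | Ax4 | Ex1
Number of blocks = 5

5


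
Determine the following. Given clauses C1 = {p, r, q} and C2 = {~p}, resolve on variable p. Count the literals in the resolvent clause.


Remove p from C1 and ~p from C2.
C1 remainder: {r, q}
C2 remainder: {}
Union (resolvent): {q, r}
Resolvent has 2 literal(s).

2


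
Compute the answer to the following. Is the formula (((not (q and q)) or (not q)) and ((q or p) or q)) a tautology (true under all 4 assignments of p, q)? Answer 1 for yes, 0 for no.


Check all 4 assignments:
p=0, q=0: 0
p=0, q=1: 0
p=1, q=0: 1
p=1, q=1: 0
Satisfying count = 1/4.
Tautology iff count = 4: no.

0


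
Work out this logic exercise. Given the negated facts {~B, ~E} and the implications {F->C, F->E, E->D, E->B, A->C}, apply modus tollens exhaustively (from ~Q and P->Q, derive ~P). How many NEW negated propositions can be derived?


Initial negated facts: {~B, ~E}
Apply modus tollens to closure:
  ~E and F->E  =>  ~F
Final negated: {~B, ~E, ~F}
New negations: {~F}
Count = 1

1


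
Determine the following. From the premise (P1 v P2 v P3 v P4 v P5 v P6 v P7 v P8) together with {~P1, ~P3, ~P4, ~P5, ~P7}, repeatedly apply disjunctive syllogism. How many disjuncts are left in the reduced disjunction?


Original disjuncts (8): P1, P2, P3, P4, P5, P6, P7, P8
Negated (eliminate): ~P1, ~P3, ~P4, ~P5, ~P7
Remaining disjuncts: P2, P6, P8
Count = 8 - 5 = 3

3


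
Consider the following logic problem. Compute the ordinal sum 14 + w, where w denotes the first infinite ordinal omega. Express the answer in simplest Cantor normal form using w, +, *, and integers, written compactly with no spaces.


Compute 14 + w.
Ordinal + is associative but NOT commutative; for finite n>0, n + w = w but w + n stays w+n.
Any finite left addend is absorbed by w on the right: 14 + w = w.
Result = w

w


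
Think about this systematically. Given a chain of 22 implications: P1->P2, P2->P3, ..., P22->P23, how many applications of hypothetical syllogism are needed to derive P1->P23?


With 22 implications in a chain connecting 23 propositions:
P1->P2, P2->P3, ..., P22->P23
Steps needed = (number of implications) - 1 = 22 - 1 = 21

21


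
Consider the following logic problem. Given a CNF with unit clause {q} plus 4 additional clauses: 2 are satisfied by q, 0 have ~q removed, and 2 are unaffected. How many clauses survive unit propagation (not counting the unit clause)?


Satisfied (removed): 2
Shortened (remain): 0
Unchanged (remain): 2
Remaining = 0 + 2 = 2

2


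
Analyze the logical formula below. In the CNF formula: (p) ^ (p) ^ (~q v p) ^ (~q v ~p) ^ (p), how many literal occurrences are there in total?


Counting literals in each clause:
Clause 1: 1 literal(s)
Clause 2: 1 literal(s)
Clause 3: 2 literal(s)
Clause 4: 2 literal(s)
Clause 5: 1 literal(s)
Total = 7

7


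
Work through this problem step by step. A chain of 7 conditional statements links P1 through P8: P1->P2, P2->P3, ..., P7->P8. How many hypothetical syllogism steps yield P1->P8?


With 7 implications in a chain connecting 8 propositions:
P1->P2, P2->P3, ..., P7->P8
Steps needed = (number of implications) - 1 = 7 - 1 = 6

6


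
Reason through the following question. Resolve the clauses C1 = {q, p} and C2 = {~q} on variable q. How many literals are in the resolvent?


Remove q from C1 and ~q from C2.
C1 remainder: {p}
C2 remainder: {}
Union (resolvent): {p}
Resolvent has 1 literal(s).

1


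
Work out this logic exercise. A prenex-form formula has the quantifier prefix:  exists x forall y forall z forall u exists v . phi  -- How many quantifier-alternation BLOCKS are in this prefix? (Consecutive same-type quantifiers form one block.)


Quantifier-type sequence: E A A A E  (A=forall, E=exists)
Group into maximal same-type runs:
  Ex1 | Ax3 | Ex1
Number of blocks = 3

3


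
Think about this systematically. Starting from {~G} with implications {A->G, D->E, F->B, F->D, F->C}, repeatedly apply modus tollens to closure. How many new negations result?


Initial negated facts: {~G}
Apply modus tollens to closure:
  ~G and A->G  =>  ~A
Final negated: {~A, ~G}
New negations: {~A}
Count = 1

1


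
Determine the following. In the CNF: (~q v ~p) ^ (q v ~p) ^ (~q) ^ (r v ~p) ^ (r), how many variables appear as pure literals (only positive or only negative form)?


Check each variable for pure literal status:
p: pure negative
q: mixed (not pure)
r: pure positive
Pure literal count = 2

2


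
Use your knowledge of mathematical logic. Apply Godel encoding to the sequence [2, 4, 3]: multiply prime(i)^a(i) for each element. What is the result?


Encode each element as an exponent of the corresponding prime:
  2^2 = 4
  3^4 = 81
  5^3 = 125
Product = 4 * 81 * 125 = 40500

40500


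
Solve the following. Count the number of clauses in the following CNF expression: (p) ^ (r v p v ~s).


A CNF formula is a conjunction of clauses.
Clauses are separated by ^.
Counting the conjuncts: 2 clauses.

2


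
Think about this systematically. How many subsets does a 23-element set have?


The power set of a set with n elements has 2^n elements.
|P(S)| = 2^23 = 8388608

8388608


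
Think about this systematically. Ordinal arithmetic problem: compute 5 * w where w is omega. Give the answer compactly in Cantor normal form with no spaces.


Compute 5 * w.
Ordinal * is associative and left-distributive over +, but NOT commutative; for finite n>1, n*w = w but w*n stays w*n.
For finite n>0, n * w = sup{n*k : k<w} = w. So 5 * w = w.
Result = w

w


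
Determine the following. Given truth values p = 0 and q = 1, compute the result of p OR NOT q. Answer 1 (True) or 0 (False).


p = 0, q = 1
Operation: p OR NOT q
Evaluate: 0 OR NOT 1 = 0

0


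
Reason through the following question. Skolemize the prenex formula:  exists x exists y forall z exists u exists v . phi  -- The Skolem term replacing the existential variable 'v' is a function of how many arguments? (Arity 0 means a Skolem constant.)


Quantifier prefix: exists x exists y forall z exists u exists v
'v' is existentially quantified at position 5.
Universal variables preceding it: z
Skolem function arity = 1

1


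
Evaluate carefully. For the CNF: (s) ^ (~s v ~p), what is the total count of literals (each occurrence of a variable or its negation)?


Counting literals in each clause:
Clause 1: 1 literal(s)
Clause 2: 2 literal(s)
Total = 3

3


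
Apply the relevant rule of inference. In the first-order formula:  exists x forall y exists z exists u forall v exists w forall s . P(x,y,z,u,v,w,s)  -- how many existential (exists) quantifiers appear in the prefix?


Quantifier prefix: exists x forall y exists z exists u forall v exists w forall s
Mark each quantifier type:
  E U E E U E U
Universal count = 3, Existential count = 4
Asked for existential (exists) quantifiers: 4

4


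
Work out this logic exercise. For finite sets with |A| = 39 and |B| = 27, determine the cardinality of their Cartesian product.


The Cartesian product A x B contains all ordered pairs (a, b).
|A x B| = |A| * |B| = 39 * 27 = 1053

1053


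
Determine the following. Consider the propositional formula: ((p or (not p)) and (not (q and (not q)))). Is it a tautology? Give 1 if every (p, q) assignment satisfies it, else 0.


Check all 4 assignments:
p=0, q=0: 1
p=0, q=1: 1
p=1, q=0: 1
p=1, q=1: 1
Satisfying count = 4/4.
Tautology iff count = 4: yes.

1


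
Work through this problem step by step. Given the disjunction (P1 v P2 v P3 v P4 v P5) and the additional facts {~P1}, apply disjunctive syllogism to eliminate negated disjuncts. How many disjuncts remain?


Original disjuncts (5): P1, P2, P3, P4, P5
Negated (eliminate): ~P1
Remaining disjuncts: P2, P3, P4, P5
Count = 5 - 1 = 4

4


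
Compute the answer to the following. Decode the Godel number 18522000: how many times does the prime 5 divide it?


Factorize 18522000 by dividing by 5 repeatedly.
Division steps: 5 divides 18522000 exactly 3 time(s).
Exponent of 5 = 3

3


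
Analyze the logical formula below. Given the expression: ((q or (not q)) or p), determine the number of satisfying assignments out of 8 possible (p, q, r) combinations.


Check all 8 assignments:
p=0, q=0, r=0: 1
p=0, q=0, r=1: 1
p=0, q=1, r=0: 1
p=0, q=1, r=1: 1
p=1, q=0, r=0: 1
p=1, q=0, r=1: 1
p=1, q=1, r=0: 1
p=1, q=1, r=1: 1
Count of True = 8

8


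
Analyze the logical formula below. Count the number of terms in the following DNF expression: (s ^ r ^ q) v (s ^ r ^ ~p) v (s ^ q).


A DNF formula is a disjunction of terms (conjunctions).
Terms are separated by v.
Counting the disjuncts: 3 terms.

3


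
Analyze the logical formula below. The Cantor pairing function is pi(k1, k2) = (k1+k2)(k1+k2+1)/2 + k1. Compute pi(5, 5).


k1 + k2 = 10
(k1+k2)(k1+k2+1)/2 = 10 * 11 / 2 = 55
pi = 55 + 5 = 60

60


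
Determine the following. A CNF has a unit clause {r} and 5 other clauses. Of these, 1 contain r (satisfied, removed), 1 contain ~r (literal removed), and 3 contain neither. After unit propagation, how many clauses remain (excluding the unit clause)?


Satisfied (removed): 1
Shortened (remain): 1
Unchanged (remain): 3
Remaining = 1 + 3 = 4

4


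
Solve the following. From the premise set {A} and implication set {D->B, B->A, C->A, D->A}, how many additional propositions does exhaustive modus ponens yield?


Initial facts: {A}
Apply modus ponens to closure:
  (no implication fires)
Final known: {A}
New propositions: {(none)}
Count = 0

0


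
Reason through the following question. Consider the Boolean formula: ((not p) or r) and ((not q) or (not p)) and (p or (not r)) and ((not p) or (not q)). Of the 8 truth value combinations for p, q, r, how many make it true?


Evaluate all 8 assignments for p, q, r:
p=0, q=0, r=0: 1
p=0, q=0, r=1: 0
p=0, q=1, r=0: 1
p=0, q=1, r=1: 0
p=1, q=0, r=0: 0
p=1, q=0, r=1: 1
p=1, q=1, r=0: 0
p=1, q=1, r=1: 0
Satisfying count = 3

3


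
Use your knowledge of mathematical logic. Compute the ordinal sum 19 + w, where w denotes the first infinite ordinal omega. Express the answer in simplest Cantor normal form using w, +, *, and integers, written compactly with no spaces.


Compute 19 + w.
Ordinal + is associative but NOT commutative; for finite n>0, n + w = w but w + n stays w+n.
Any finite left addend is absorbed by w on the right: 19 + w = w.
Result = w

w


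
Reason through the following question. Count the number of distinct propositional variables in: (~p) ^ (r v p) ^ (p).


Identify each variable that appears in the formula.
Variables found: p, r
Count = 2

2


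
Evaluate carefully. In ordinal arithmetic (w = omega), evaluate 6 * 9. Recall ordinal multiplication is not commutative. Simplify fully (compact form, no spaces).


Compute 6 * 9.
Ordinal * is associative and left-distributive over +, but NOT commutative; for finite n>1, n*w = w but w*n stays w*n.
Both finite; ordinal * agrees with natural *: 6 * 9 = 54.
Result = 54

54


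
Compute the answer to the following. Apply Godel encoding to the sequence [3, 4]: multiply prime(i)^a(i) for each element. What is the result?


Encode each element as an exponent of the corresponding prime:
  2^3 = 8
  3^4 = 81
Product = 8 * 81 = 648

648


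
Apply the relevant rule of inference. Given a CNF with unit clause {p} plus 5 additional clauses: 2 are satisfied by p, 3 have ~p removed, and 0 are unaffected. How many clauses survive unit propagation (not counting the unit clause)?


Satisfied (removed): 2
Shortened (remain): 3
Unchanged (remain): 0
Remaining = 3 + 0 = 3

3


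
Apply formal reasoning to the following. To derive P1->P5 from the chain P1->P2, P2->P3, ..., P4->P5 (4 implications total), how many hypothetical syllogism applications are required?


With 4 implications in a chain connecting 5 propositions:
P1->P2, P2->P3, ..., P4->P5
Steps needed = (number of implications) - 1 = 4 - 1 = 3

3


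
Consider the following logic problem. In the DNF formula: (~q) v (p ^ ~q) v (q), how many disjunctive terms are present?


A DNF formula is a disjunction of terms (conjunctions).
Terms are separated by v.
Counting the disjuncts: 3 terms.

3


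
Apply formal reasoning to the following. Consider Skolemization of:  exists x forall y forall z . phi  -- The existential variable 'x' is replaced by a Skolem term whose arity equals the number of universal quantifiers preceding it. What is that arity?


Quantifier prefix: exists x forall y forall z
'x' is existentially quantified at position 1.
No universal quantifiers precede it.
Skolem function arity = 0 (a Skolem constant)

0


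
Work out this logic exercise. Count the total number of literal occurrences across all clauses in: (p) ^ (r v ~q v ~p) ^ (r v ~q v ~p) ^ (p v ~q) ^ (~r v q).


Counting literals in each clause:
Clause 1: 1 literal(s)
Clause 2: 3 literal(s)
Clause 3: 3 literal(s)
Clause 4: 2 literal(s)
Clause 5: 2 literal(s)
Total = 11

11


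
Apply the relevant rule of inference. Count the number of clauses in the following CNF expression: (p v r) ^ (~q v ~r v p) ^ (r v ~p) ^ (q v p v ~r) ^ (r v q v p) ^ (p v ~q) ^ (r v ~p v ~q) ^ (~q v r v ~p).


A CNF formula is a conjunction of clauses.
Clauses are separated by ^.
Counting the conjuncts: 8 clauses.

8


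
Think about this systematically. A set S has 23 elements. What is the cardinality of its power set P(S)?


The power set of a set with n elements has 2^n elements.
|P(S)| = 2^23 = 8388608

8388608


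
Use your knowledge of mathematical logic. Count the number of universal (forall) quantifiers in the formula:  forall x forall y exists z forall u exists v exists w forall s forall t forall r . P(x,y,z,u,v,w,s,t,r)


Quantifier prefix: forall x forall y exists z forall u exists v exists w forall s forall t forall r
Mark each quantifier type:
  U U E U E E U U U
Universal count = 6, Existential count = 3
Asked for universal (forall) quantifiers: 6

6


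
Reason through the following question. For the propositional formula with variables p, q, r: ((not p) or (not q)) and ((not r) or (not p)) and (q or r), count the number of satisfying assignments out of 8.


Evaluate all 8 assignments for p, q, r:
p=0, q=0, r=0: 0
p=0, q=0, r=1: 1
p=0, q=1, r=0: 1
p=0, q=1, r=1: 1
p=1, q=0, r=0: 0
p=1, q=0, r=1: 0
p=1, q=1, r=0: 0
p=1, q=1, r=1: 0
Satisfying count = 3

3


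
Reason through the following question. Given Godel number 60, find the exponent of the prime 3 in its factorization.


Factorize 60 by dividing by 3 repeatedly.
Division steps: 3 divides 60 exactly 1 time(s).
Exponent of 3 = 1

1


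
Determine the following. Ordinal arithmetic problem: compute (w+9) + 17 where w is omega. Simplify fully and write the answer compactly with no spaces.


Compute (w+9) + 17.
Ordinal + is associative but NOT commutative; for finite n>0, n + w = w but w + n stays w+n.
By associativity: (w+9) + 17 = w + (9+17) = w+26.
Result = w+26

w+26


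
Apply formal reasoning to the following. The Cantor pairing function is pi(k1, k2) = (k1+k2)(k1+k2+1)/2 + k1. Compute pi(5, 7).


k1 + k2 = 12
(k1+k2)(k1+k2+1)/2 = 12 * 13 / 2 = 78
pi = 78 + 5 = 83

83


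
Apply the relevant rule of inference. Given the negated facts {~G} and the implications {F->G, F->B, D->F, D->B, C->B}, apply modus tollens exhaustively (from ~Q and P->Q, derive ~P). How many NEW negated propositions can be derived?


Initial negated facts: {~G}
Apply modus tollens to closure:
  ~G and F->G  =>  ~F
  ~F and D->F  =>  ~D
Final negated: {~D, ~F, ~G}
New negations: {~D, ~F}
Count = 2

2


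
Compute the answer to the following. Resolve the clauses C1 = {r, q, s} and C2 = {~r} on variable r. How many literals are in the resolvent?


Remove r from C1 and ~r from C2.
C1 remainder: {q, s}
C2 remainder: {}
Union (resolvent): {q, s}
Resolvent has 2 literal(s).

2


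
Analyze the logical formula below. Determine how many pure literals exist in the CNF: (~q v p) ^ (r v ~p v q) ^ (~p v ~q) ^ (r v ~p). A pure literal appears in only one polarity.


Check each variable for pure literal status:
p: mixed (not pure)
q: mixed (not pure)
r: pure positive
Pure literal count = 1

1


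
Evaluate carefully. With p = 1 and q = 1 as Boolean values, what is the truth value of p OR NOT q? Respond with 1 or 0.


p = 1, q = 1
Operation: p OR NOT q
Evaluate: 1 OR NOT 1 = 1

1


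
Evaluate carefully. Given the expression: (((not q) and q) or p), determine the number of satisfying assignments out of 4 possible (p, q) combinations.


Check all 4 assignments:
p=0, q=0: 0
p=0, q=1: 0
p=1, q=0: 1
p=1, q=1: 1
Count of True = 2

2


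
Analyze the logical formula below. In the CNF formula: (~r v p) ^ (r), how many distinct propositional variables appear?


Identify each variable that appears in the formula.
Variables found: p, r
Count = 2

2


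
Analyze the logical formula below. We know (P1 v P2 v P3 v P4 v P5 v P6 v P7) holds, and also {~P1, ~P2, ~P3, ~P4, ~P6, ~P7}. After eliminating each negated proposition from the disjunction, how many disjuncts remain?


Original disjuncts (7): P1, P2, P3, P4, P5, P6, P7
Negated (eliminate): ~P1, ~P2, ~P3, ~P4, ~P6, ~P7
Remaining disjuncts: P5
Count = 7 - 6 = 1

1


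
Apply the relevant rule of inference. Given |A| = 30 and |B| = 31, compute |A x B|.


The Cartesian product A x B contains all ordered pairs (a, b).
|A x B| = |A| * |B| = 30 * 31 = 930

930


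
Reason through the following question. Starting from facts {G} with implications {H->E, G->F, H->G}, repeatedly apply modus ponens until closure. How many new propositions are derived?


Initial facts: {G}
Apply modus ponens to closure:
  G and G->F  =>  F
Final known: {F, G}
New propositions: {F}
Count = 1

1


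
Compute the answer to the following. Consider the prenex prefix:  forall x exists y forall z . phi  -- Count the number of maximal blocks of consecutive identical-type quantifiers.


Quantifier-type sequence: A E A  (A=forall, E=exists)
Group into maximal same-type runs:
  Ax1 | Ex1 | Ax1
Number of blocks = 3

3


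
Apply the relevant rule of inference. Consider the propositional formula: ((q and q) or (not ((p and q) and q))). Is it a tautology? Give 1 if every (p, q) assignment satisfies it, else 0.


Check all 4 assignments:
p=0, q=0: 1
p=0, q=1: 1
p=1, q=0: 1
p=1, q=1: 1
Satisfying count = 4/4.
Tautology iff count = 4: yes.

1


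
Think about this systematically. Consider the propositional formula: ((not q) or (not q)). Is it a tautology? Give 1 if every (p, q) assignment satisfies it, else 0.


Check all 4 assignments:
p=0, q=0: 1
p=0, q=1: 0
p=1, q=0: 1
p=1, q=1: 0
Satisfying count = 2/4.
Tautology iff count = 4: no.

0


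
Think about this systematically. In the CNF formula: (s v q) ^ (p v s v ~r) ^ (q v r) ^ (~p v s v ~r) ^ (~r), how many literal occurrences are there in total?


Counting literals in each clause:
Clause 1: 2 literal(s)
Clause 2: 3 literal(s)
Clause 3: 2 literal(s)
Clause 4: 3 literal(s)
Clause 5: 1 literal(s)
Total = 11

11


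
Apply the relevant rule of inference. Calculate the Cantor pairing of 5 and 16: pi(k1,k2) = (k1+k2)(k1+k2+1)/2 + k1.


k1 + k2 = 21
(k1+k2)(k1+k2+1)/2 = 21 * 22 / 2 = 231
pi = 231 + 5 = 236

236


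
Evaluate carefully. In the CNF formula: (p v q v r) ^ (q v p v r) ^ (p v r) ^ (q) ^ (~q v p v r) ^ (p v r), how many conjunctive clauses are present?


A CNF formula is a conjunction of clauses.
Clauses are separated by ^.
Counting the conjuncts: 6 clauses.

6


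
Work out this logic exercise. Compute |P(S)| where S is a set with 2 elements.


The power set of a set with n elements has 2^n elements.
|P(S)| = 2^2 = 4

4


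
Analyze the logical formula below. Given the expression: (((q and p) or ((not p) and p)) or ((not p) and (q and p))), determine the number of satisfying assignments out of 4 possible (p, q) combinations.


Check all 4 assignments:
p=0, q=0: 0
p=0, q=1: 0
p=1, q=0: 0
p=1, q=1: 1
Count of True = 1

1


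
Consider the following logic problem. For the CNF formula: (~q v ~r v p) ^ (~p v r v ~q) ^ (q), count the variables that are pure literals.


Check each variable for pure literal status:
p: mixed (not pure)
q: mixed (not pure)
r: mixed (not pure)
Pure literal count = 0

0


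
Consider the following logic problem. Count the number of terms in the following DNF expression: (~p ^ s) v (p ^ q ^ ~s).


A DNF formula is a disjunction of terms (conjunctions).
Terms are separated by v.
Counting the disjuncts: 2 terms.

2


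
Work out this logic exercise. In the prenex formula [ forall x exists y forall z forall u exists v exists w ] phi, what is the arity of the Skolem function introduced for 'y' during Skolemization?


Quantifier prefix: forall x exists y forall z forall u exists v exists w
'y' is existentially quantified at position 2.
Universal variables preceding it: x
Skolem function arity = 1

1


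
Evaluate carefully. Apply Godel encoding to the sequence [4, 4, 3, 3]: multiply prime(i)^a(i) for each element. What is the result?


Encode each element as an exponent of the corresponding prime:
  2^4 = 16
  3^4 = 81
  5^3 = 125
  7^3 = 343
Product = 16 * 81 * 125 * 343 = 55566000

55566000


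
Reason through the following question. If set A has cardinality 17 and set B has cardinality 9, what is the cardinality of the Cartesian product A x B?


The Cartesian product A x B contains all ordered pairs (a, b).
|A x B| = |A| * |B| = 17 * 9 = 153

153


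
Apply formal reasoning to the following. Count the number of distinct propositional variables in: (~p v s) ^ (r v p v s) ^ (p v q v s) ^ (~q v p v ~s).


Identify each variable that appears in the formula.
Variables found: p, q, r, s
Count = 4

4


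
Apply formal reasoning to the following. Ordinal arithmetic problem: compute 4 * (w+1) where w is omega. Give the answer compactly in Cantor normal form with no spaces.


Compute 4 * (w+1).
Ordinal * is associative and left-distributive over +, but NOT commutative; for finite n>1, n*w = w but w*n stays w*n.
By left-distributivity: 4 * (w+1) = 4*w + 4*1 = w + 4 = w+4.
Result = w+4

w+4


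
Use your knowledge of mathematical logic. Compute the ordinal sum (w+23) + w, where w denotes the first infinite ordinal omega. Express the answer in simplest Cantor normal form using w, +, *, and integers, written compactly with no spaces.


Compute (w+23) + w.
Ordinal + is associative but NOT commutative; for finite n>0, n + w = w but w + n stays w+n.
(w+23) + w = w + (23+w) = w + w = w*2 (the finite tail 23 is absorbed by the right w).
Result = w*2

w*2


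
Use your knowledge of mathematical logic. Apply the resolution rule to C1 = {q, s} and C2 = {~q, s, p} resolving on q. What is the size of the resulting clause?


Remove q from C1 and ~q from C2.
C1 remainder: {s}
C2 remainder: {s, p}
Union (resolvent): {p, s}
Resolvent has 2 literal(s).

2


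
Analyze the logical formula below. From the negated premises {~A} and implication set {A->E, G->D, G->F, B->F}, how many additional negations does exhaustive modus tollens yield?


Initial negated facts: {~A}
Apply modus tollens to closure:
  (no implication fires)
Final negated: {~A}
New negations: {(none)}
Count = 0

0


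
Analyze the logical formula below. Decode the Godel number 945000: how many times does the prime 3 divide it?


Factorize 945000 by dividing by 3 repeatedly.
Division steps: 3 divides 945000 exactly 3 time(s).
Exponent of 3 = 3

3


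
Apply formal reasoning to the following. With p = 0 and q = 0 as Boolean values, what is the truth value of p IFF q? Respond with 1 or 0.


p = 0, q = 0
Operation: p IFF q
Evaluate: 0 IFF 0 = 1

1


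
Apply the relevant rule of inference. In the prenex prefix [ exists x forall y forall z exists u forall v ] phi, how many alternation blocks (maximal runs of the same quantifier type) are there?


Quantifier-type sequence: E A A E A  (A=forall, E=exists)
Group into maximal same-type runs:
  Ex1 | Ax2 | Ex1 | Ax1
Number of blocks = 4

4


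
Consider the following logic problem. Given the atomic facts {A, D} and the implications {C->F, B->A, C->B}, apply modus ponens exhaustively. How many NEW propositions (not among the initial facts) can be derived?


Initial facts: {A, D}
Apply modus ponens to closure:
  (no implication fires)
Final known: {A, D}
New propositions: {(none)}
Count = 0

0


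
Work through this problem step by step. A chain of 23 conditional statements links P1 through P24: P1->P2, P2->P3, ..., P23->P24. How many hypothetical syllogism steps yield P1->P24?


With 23 implications in a chain connecting 24 propositions:
P1->P2, P2->P3, ..., P23->P24
Steps needed = (number of implications) - 1 = 23 - 1 = 22

22


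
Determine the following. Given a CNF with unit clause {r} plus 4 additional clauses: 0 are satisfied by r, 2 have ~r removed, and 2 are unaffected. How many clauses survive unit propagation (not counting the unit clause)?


Satisfied (removed): 0
Shortened (remain): 2
Unchanged (remain): 2
Remaining = 2 + 2 = 4

4


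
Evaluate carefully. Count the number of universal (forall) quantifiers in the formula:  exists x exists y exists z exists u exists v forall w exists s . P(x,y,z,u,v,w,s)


Quantifier prefix: exists x exists y exists z exists u exists v forall w exists s
Mark each quantifier type:
  E E E E E U E
Universal count = 1, Existential count = 6
Asked for universal (forall) quantifiers: 1

1


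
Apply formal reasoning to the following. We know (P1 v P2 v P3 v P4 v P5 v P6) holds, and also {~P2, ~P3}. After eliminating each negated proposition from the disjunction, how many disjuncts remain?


Original disjuncts (6): P1, P2, P3, P4, P5, P6
Negated (eliminate): ~P2, ~P3
Remaining disjuncts: P1, P4, P5, P6
Count = 6 - 2 = 4

4


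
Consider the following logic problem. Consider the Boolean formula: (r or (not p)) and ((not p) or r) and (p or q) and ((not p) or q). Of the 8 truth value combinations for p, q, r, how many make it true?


Evaluate all 8 assignments for p, q, r:
p=0, q=0, r=0: 0
p=0, q=0, r=1: 0
p=0, q=1, r=0: 1
p=0, q=1, r=1: 1
p=1, q=0, r=0: 0
p=1, q=0, r=1: 0
p=1, q=1, r=0: 0
p=1, q=1, r=1: 1
Satisfying count = 3

3


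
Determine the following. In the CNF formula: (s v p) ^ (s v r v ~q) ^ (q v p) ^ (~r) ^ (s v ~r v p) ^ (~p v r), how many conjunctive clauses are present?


A CNF formula is a conjunction of clauses.
Clauses are separated by ^.
Counting the conjuncts: 6 clauses.

6


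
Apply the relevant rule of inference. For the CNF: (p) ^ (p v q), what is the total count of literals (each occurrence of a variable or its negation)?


Counting literals in each clause:
Clause 1: 1 literal(s)
Clause 2: 2 literal(s)
Total = 3

3


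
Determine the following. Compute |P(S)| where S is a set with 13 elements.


The power set of a set with n elements has 2^n elements.
|P(S)| = 2^13 = 8192

8192


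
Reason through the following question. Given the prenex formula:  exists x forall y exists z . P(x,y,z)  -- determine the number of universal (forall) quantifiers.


Quantifier prefix: exists x forall y exists z
Mark each quantifier type:
  E U E
Universal count = 1, Existential count = 2
Asked for universal (forall) quantifiers: 1

1


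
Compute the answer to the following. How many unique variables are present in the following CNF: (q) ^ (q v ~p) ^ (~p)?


Identify each variable that appears in the formula.
Variables found: p, q
Count = 2

2


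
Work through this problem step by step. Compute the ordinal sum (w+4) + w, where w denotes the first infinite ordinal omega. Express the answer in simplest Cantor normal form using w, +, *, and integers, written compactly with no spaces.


Compute (w+4) + w.
Ordinal + is associative but NOT commutative; for finite n>0, n + w = w but w + n stays w+n.
(w+4) + w = w + (4+w) = w + w = w*2 (the finite tail 4 is absorbed by the right w).
Result = w*2

w*2


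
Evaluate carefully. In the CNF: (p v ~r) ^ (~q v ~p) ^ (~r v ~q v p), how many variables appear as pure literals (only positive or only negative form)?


Check each variable for pure literal status:
p: mixed (not pure)
q: pure negative
r: pure negative
Pure literal count = 2

2


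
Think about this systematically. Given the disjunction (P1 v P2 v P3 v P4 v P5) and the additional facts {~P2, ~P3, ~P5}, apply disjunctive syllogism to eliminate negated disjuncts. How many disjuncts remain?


Original disjuncts (5): P1, P2, P3, P4, P5
Negated (eliminate): ~P2, ~P3, ~P5
Remaining disjuncts: P1, P4
Count = 5 - 3 = 2

2


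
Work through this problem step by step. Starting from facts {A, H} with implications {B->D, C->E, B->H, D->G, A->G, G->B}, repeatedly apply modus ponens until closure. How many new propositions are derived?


Initial facts: {A, H}
Apply modus ponens to closure:
  A and A->G  =>  G
  G and G->B  =>  B
  B and B->D  =>  D
Final known: {A, B, D, G, H}
New propositions: {B, D, G}
Count = 3

3


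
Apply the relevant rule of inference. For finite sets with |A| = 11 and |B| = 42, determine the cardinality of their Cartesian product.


The Cartesian product A x B contains all ordered pairs (a, b).
|A x B| = |A| * |B| = 11 * 42 = 462

462


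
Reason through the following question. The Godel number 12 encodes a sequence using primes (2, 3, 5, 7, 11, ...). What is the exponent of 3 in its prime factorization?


Factorize 12 by dividing by 3 repeatedly.
Division steps: 3 divides 12 exactly 1 time(s).
Exponent of 3 = 1

1


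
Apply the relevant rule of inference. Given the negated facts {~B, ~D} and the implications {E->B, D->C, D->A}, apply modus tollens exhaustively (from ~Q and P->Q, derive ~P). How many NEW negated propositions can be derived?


Initial negated facts: {~B, ~D}
Apply modus tollens to closure:
  ~B and E->B  =>  ~E
Final negated: {~B, ~D, ~E}
New negations: {~E}
Count = 1

1


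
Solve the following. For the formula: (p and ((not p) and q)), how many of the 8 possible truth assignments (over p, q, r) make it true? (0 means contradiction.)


Check all 8 assignments:
p=0, q=0, r=0: 0
p=0, q=0, r=1: 0
p=0, q=1, r=0: 0
p=0, q=1, r=1: 0
p=1, q=0, r=0: 0
p=1, q=0, r=1: 0
p=1, q=1, r=0: 0
p=1, q=1, r=1: 0
Count of True = 0

0


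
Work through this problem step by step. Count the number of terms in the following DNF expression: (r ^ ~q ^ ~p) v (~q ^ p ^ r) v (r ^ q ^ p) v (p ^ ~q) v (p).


A DNF formula is a disjunction of terms (conjunctions).
Terms are separated by v.
Counting the disjuncts: 5 terms.

5


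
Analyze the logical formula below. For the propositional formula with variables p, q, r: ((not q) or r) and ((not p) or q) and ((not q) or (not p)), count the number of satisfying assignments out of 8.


Evaluate all 8 assignments for p, q, r:
p=0, q=0, r=0: 1
p=0, q=0, r=1: 1
p=0, q=1, r=0: 0
p=0, q=1, r=1: 1
p=1, q=0, r=0: 0
p=1, q=0, r=1: 0
p=1, q=1, r=0: 0
p=1, q=1, r=1: 0
Satisfying count = 3

3


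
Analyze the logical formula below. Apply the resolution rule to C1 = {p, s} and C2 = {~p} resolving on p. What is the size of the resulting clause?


Remove p from C1 and ~p from C2.
C1 remainder: {s}
C2 remainder: {}
Union (resolvent): {s}
Resolvent has 1 literal(s).

1


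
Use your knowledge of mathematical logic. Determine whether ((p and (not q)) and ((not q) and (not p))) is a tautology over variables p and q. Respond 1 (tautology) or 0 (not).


Check all 4 assignments:
p=0, q=0: 0
p=0, q=1: 0
p=1, q=0: 0
p=1, q=1: 0
Satisfying count = 0/4.
Tautology iff count = 4: no.

0


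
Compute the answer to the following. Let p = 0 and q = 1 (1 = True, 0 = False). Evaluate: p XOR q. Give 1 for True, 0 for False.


p = 0, q = 1
Operation: p XOR q
Evaluate: 0 XOR 1 = 1

1


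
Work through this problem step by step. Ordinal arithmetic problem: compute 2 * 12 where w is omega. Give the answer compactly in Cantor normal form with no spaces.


Compute 2 * 12.
Ordinal * is associative and left-distributive over +, but NOT commutative; for finite n>1, n*w = w but w*n stays w*n.
Both finite; ordinal * agrees with natural *: 2 * 12 = 24.
Result = 24

24


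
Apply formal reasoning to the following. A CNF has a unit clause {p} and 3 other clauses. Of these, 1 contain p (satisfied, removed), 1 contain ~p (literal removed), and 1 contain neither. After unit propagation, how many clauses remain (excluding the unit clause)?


Satisfied (removed): 1
Shortened (remain): 1
Unchanged (remain): 1
Remaining = 1 + 1 = 2

2


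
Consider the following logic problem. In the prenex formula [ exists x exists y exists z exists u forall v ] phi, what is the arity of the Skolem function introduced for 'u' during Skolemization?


Quantifier prefix: exists x exists y exists z exists u forall v
'u' is existentially quantified at position 4.
No universal quantifiers precede it.
Skolem function arity = 0 (a Skolem constant)

0


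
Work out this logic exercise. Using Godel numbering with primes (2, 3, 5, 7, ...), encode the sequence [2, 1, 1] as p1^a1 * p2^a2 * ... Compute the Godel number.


Encode each element as an exponent of the corresponding prime:
  2^2 = 4
  3^1 = 3
  5^1 = 5
Product = 4 * 3 * 5 = 60

60


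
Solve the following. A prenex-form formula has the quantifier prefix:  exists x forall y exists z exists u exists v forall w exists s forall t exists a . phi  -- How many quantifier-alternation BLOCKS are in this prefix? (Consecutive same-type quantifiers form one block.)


Quantifier-type sequence: E A E E E A E A E  (A=forall, E=exists)
Group into maximal same-type runs:
  Ex1 | Ax1 | Ex3 | Ax1 | Ex1 | Ax1 | Ex1
Number of blocks = 7

7
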